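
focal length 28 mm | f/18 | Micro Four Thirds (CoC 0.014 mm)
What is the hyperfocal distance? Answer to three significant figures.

Hyperfocal distance H = f²/(N·c) + f = 28²/(18 × 0.014) + 28 = 784/0.252 + 28 ≈ 3139.1 mm ≈ 3.14 m.

3.14 m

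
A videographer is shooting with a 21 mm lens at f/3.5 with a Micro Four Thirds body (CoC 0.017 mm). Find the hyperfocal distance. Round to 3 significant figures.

7.43 m

Hyperfocal distance H = f²/(N·c) + f = 21²/(3.5 × 0.017) + 21 = 441/0.0595 + 21 ≈ 7432.8 mm ≈ 7.43 m.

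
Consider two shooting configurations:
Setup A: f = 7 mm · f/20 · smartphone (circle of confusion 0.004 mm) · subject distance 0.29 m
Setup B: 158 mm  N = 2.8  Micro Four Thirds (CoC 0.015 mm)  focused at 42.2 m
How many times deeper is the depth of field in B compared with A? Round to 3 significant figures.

17.6

Setup A: H = 7²/(20×0.004) + 7 ≈ 619.5 mm; DoF = Df − Dn = 539.07 − 198.35 ≈ 340.72 mm.
Setup B: H = 158²/(2.8×0.015) + 158 ≈ 594539.0 mm; DoF = Df − Dn = 45412.1 − 39412.3 ≈ 5999.8 mm.
Ratio = 5999.8 / 340.72 ≈ 17.6.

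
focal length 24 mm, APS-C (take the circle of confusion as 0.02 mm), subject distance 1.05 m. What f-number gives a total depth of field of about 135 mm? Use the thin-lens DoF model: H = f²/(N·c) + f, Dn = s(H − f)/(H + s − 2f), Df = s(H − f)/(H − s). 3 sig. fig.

Write h = H − f = f²/(N·c). The thin-lens limits are Dn = s·h/(h + (s−f)) and Df = s·h/(h − (s−f)), so DoF = Df − Dn = 2·s·(s−f)·h / (h² − (s−f)²).
That is a quadratic in h: DoF·h² − 2·s·(s−f)·h − DoF·(s−f)² = 0 ⇒ h = (s−f)·(s + √(s² + DoF²)) / DoF = 1026 × (1050 + √(1050² + 135²)) / 135 = 1026 × (1050 + 1058.64) / 135 ≈ 16026 mm.
Then N = f²/(c·h) = 24² / (0.02 × 16026) = 576 / 320.51 ≈ 1.80.

f/1.80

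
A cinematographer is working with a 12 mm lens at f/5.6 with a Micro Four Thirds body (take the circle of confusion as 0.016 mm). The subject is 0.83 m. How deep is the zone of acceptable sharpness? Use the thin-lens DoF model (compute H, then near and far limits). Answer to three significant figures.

1.14 m

Hyperfocal distance H = f²/(N·c) + f = 12²/(5.6 × 0.016) + 12 = 144/0.0896 + 12 ≈ 1619.1 mm ≈ 1.619 m.
Near limit Dn = s·(H − f)/(H + s − 2f) = 830 × (1619.1 − 12) / (1619.1 + 830 − 2 × 12) = 830 × 1607.1 / 2425.1 ≈ 550.0 mm.
Far limit Df = s·(H − f)/(H − s) = 830 × (1619.1 − 12) / (1619.1 − 830) = 830 × 1607.1 / 789.1 ≈ 1690.4 mm.
Depth of field = Df − Dn = 1690.4 − 550.0 ≈ 1140.4 mm ≈ 1.14 m.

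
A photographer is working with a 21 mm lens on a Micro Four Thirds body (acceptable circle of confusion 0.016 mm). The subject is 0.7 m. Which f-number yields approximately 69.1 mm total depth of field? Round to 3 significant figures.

Write h = H − f = f²/(N·c). The thin-lens limits are Dn = s·h/(h + (s−f)) and Df = s·h/(h − (s−f)), so DoF = Df − Dn = 2·s·(s−f)·h / (h² − (s−f)²).
That is a quadratic in h: DoF·h² − 2·s·(s−f)·h − DoF·(s−f)² = 0 ⇒ h = (s−f)·(s + √(s² + DoF²)) / DoF = 679 × (700 + √(700² + 69.1²)) / 69.1 = 679 × (700 + 703.402) / 69.1 ≈ 13790 mm.
Then N = f²/(c·h) = 21² / (0.016 × 13790) = 441 / 220.64 ≈ 2.00.

f/2.00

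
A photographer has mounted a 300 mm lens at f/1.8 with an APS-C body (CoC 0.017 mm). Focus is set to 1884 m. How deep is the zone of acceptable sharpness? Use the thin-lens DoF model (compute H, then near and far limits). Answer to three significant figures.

Hyperfocal distance H = f²/(N·c) + f = 300²/(1.8 × 0.017) + 300 = 90000/0.0306 + 300 ≈ 2941476.5 mm ≈ 2941 m.
Near limit Dn = s·(H − f)/(H + s − 2f) = 1884000 × (2941476.5 − 300) / (2941476.5 + 1884000 − 2 × 300) = 1884000 × 2941176.5 / 4824876.5 ≈ 1148460 mm.
Far limit Df = s·(H − f)/(H − s) = 1884000 × (2941476.5 − 300) / (2941476.5 − 1884000) = 1884000 × 2941176.5 / 1057476.5 ≈ 5240000 mm.
Depth of field = Df − Dn = 5240000 − 1148460 ≈ 4091540 mm ≈ 4090 m.

4090 m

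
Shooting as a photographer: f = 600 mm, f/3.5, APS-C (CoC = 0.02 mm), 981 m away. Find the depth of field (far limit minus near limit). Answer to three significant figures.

388 m

Hyperfocal distance H = f²/(N·c) + f = 600²/(3.5 × 0.02) + 600 = 360000/0.07 + 600 ≈ 5143457.1 mm ≈ 5143 m.
Near limit Dn = s·(H − f)/(H + s − 2f) = 981000 × (5143457.1 − 600) / (5143457.1 + 981000 − 2 × 600) = 981000 × 5142857.1 / 6123257.1 ≈ 823931 mm.
Far limit Df = s·(H − f)/(H − s) = 981000 × (5143457.1 − 600) / (5143457.1 − 981000) = 981000 × 5142857.1 / 4162457.1 ≈ 1212059 mm.
Depth of field = Df − Dn = 1212059 − 823931 ≈ 388128 mm ≈ 388 m.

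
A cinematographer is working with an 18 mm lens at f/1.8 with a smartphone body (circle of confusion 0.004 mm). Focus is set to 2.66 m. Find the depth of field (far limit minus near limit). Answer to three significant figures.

313 mm

Hyperfocal distance H = f²/(N·c) + f = 18²/(1.8 × 0.004) + 18 = 324/0.0072 + 18 ≈ 45018.0 mm ≈ 45.02 m.
Near limit Dn = s·(H − f)/(H + s − 2f) = 2660 × (45018.0 − 18) / (45018.0 + 2660 − 2 × 18) = 2660 × 45000.0 / 47642.0 ≈ 2512.49 mm.
Far limit Df = s·(H − f)/(H − s) = 2660 × (45018.0 − 18) / (45018.0 − 2660) = 2660 × 45000.0 / 42358.0 ≈ 2825.91 mm.
Depth of field = Df − Dn = 2825.91 − 2512.49 ≈ 313.42 mm.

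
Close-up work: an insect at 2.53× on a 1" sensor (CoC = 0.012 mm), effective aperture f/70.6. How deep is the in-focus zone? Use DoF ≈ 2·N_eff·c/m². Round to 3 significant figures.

At magnification m, DoF ≈ 2·N_eff·c/m² = 2 × 70.6 × 0.012 / 2.53² = 1.694 / 6.401 ≈ 0.265 mm.

0.265 mm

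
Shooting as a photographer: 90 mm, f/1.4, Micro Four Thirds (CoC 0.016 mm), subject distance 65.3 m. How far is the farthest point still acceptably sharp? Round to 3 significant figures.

79.7 m

Hyperfocal distance H = f²/(N·c) + f = 90²/(1.4 × 0.016) + 90 = 8100/0.0224 + 90 ≈ 361697.1 mm ≈ 361.7 m.
Far limit Df = s·(H − f)/(H − s) = 65300 × (361697.1 − 90) / (361697.1 − 65300) = 65300 × 361607.1 / 296397.1 ≈ 79667 mm ≈ 79.7 m.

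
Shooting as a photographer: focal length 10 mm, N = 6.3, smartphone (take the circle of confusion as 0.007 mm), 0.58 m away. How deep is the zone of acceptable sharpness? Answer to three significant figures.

311 mm

Hyperfocal distance H = f²/(N·c) + f = 10²/(6.3 × 0.007) + 10 = 100/0.0441 + 10 ≈ 2277.6 mm ≈ 2.278 m.
Near limit Dn = s·(H − f)/(H + s − 2f) = 580 × (2277.6 − 10) / (2277.6 + 580 − 2 × 10) = 580 × 2267.6 / 2837.6 ≈ 463.49 mm.
Far limit Df = s·(H − f)/(H − s) = 580 × (2277.6 − 10) / (2277.6 − 580) = 580 × 2267.6 / 1697.6 ≈ 774.75 mm.
Depth of field = Df − Dn = 774.75 − 463.49 ≈ 311.26 mm.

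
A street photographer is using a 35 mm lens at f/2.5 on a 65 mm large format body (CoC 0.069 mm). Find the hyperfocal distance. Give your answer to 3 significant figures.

7.14 m

Hyperfocal distance H = f²/(N·c) + f = 35²/(2.5 × 0.069) + 35 = 1225/0.1725 + 35 ≈ 7136.4 mm ≈ 7.14 m.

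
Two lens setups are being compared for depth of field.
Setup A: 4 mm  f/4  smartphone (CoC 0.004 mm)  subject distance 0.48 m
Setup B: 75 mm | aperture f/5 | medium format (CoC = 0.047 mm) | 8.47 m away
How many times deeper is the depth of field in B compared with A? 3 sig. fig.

11.5

Setup A: H = 4²/(4×0.004) + 4 ≈ 1004.0 mm; DoF = Df − Dn = 916.03 − 325.20 ≈ 590.83 mm.
Setup B: H = 75²/(5×0.047) + 75 ≈ 24011.2 mm; DoF = Df − Dn = 13045.3 − 6270.7 ≈ 6774.6 mm.
Ratio = 6774.6 / 590.83 ≈ 11.5.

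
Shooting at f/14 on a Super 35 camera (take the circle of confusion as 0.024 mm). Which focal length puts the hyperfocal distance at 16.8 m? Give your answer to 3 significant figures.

75.0 mm

From H = f²/(N·c) + f, with f ≪ H: f ≈ √(H·N·c) = √(16800 × 14 × 0.024) = √5644.8 ≈ 75.13 mm.
Exact: f² + N·c·f − N·c·H = 0 ⇒ f = (−N·c + √((N·c)² + 4·N·c·H))/2 = (−0.336 + √22579)/2 ≈ 74.964 mm ≈ 75.0 mm.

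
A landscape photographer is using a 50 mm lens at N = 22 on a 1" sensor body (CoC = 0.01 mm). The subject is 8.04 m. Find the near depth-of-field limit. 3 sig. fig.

4.72 m

Hyperfocal distance H = f²/(N·c) + f = 50²/(22 × 0.01) + 50 = 2500/0.22 + 50 ≈ 11413.6 mm ≈ 11.41 m.
Near limit Dn = s·(H − f)/(H + s − 2f) = 8040 × (11413.6 − 50) / (11413.6 + 8040 − 2 × 50) = 8040 × 11363.6 / 19353.6 ≈ 4720.7 mm ≈ 4.72 m.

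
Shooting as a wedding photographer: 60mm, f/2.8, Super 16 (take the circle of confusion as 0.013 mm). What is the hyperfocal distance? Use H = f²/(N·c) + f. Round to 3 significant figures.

99.0 m

Hyperfocal distance H = f²/(N·c) + f = 60²/(2.8 × 0.013) + 60 = 3600/0.0364 + 60 ≈ 98961.1 mm ≈ 99.0 m.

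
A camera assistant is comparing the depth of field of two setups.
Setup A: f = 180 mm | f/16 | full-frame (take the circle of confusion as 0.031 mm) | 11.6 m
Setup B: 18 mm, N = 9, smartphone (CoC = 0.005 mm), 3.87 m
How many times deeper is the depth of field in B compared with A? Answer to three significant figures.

1.39

Setup A: H = 180²/(16×0.031) + 180 ≈ 65502.6 mm; DoF = Df − Dn = 14057.6 − 9873.8 ≈ 4183.8 mm.
Setup B: H = 18²/(9×0.005) + 18 ≈ 7218.0 mm; DoF = Df − Dn = 8322.6 − 2521.2 ≈ 5801.4 mm.
Ratio = 5801.4 / 4183.8 ≈ 1.39.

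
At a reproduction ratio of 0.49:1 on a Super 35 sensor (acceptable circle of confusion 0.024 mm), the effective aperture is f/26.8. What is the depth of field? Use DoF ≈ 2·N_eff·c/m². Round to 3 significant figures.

5.36 mm

At magnification m, DoF ≈ 2·N_eff·c/m² = 2 × 26.8 × 0.024 / 0.49² = 1.286 / 0.2401 ≈ 5.36 mm.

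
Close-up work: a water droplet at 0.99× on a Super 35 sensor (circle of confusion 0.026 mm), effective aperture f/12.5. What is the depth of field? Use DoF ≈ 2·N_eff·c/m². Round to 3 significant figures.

At magnification m, DoF ≈ 2·N_eff·c/m² = 2 × 12.5 × 0.026 / 0.99² = 0.65 / 0.9801 ≈ 0.663 mm.

0.663 mm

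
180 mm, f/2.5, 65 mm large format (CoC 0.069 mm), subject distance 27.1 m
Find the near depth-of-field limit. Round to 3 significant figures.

Hyperfocal distance H = f²/(N·c) + f = 180²/(2.5 × 0.069) + 180 = 32400/0.1725 + 180 ≈ 188006.1 mm ≈ 188.0 m.
Near limit Dn = s·(H − f)/(H + s − 2f) = 27100 × (188006.1 − 180) / (188006.1 + 27100 − 2 × 180) = 27100 × 187826.1 / 214746.1 ≈ 23703 mm ≈ 23.7 m.

23.7 m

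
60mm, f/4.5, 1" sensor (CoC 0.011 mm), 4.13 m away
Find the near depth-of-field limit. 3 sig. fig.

Hyperfocal distance H = f²/(N·c) + f = 60²/(4.5 × 0.011) + 60 = 3600/0.0495 + 60 ≈ 72787.3 mm ≈ 72.79 m.
Near limit Dn = s·(H − f)/(H + s − 2f) = 4130 × (72787.3 − 60) / (72787.3 + 4130 − 2 × 60) = 4130 × 72727.3 / 76797.3 ≈ 3911.1 mm ≈ 3.91 m.

3.91 m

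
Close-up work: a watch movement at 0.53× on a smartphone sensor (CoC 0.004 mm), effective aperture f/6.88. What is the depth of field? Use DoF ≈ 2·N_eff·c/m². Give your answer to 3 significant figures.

At magnification m, DoF ≈ 2·N_eff·c/m² = 2 × 6.88 × 0.004 / 0.53² = 0.05504 / 0.2809 ≈ 0.196 mm.

0.196 mm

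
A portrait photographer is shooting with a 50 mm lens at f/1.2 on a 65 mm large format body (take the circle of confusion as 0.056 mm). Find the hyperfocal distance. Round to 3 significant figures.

Hyperfocal distance H = f²/(N·c) + f = 50²/(1.2 × 0.056) + 50 = 2500/0.0672 + 50 ≈ 37252.4 mm ≈ 37.3 m.

37.3 m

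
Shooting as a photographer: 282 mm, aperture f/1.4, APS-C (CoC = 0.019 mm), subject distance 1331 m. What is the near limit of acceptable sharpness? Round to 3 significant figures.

Hyperfocal distance H = f²/(N·c) + f = 282²/(1.4 × 0.019) + 282 = 79524/0.0266 + 282 ≈ 2989906.1 mm ≈ 2990 m.
Near limit Dn = s·(H − f)/(H + s − 2f) = 1331000 × (2989906.1 − 282) / (2989906.1 + 1331000 − 2 × 282) = 1331000 × 2989624.1 / 4320342.1 ≈ 921036 mm ≈ 921 m.

921 m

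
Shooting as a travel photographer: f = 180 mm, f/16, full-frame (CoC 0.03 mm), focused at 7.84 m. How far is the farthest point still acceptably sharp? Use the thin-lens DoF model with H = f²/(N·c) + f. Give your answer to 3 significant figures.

Hyperfocal distance H = f²/(N·c) + f = 180²/(16 × 0.03) + 180 = 32400/0.48 + 180 ≈ 67680.0 mm ≈ 67.68 m.
Far limit Df = s·(H − f)/(H − s) = 7840 × (67680.0 − 180) / (67680.0 − 7840) = 7840 × 67500.0 / 59840.0 ≈ 8843.6 mm ≈ 8.84 m.

8.84 m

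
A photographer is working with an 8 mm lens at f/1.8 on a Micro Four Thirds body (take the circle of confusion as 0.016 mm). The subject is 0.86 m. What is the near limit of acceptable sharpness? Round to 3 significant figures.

Hyperfocal distance H = f²/(N·c) + f = 8²/(1.8 × 0.016) + 8 = 64/0.0288 + 8 ≈ 2230.2 mm ≈ 2.230 m.
Near limit Dn = s·(H − f)/(H + s − 2f) = 860 × (2230.2 − 8) / (2230.2 + 860 − 2 × 8) = 860 × 2222.2 / 3074.2 ≈ 621.66 mm ≈ 0.622 m.

0.622 m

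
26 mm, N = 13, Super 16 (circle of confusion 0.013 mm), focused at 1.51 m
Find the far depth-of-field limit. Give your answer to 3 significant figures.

Hyperfocal distance H = f²/(N·c) + f = 26²/(13 × 0.013) + 26 = 676/0.169 + 26 ≈ 4026.0 mm ≈ 4.026 m.
Far limit Df = s·(H − f)/(H − s) = 1510 × (4026.0 − 26) / (4026.0 − 1510) = 1510 × 4000.0 / 2516.0 ≈ 2400.6 mm ≈ 2.40 m.

2.40 m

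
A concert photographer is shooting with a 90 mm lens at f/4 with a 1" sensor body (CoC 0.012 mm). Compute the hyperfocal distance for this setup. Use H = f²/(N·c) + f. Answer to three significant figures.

Hyperfocal distance H = f²/(N·c) + f = 90²/(4 × 0.012) + 90 = 8100/0.048 + 90 ≈ 168840.0 mm ≈ 169 m.

169 m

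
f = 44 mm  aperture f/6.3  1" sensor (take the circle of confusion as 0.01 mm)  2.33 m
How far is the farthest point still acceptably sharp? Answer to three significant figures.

2.52 m

Hyperfocal distance H = f²/(N·c) + f = 44²/(6.3 × 0.01) + 44 = 1936/0.063 + 44 ≈ 30774.2 mm ≈ 30.77 m.
Far limit Df = s·(H − f)/(H − s) = 2330 × (30774.2 − 44) / (30774.2 − 2330) = 2330 × 30730.2 / 28444.2 ≈ 2517.3 mm ≈ 2.52 m.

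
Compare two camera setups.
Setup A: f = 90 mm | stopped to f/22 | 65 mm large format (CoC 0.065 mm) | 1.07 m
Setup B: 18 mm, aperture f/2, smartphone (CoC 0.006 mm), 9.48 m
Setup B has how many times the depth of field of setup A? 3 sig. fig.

Setup A: H = 90²/(22×0.065) + 90 ≈ 5754.3 mm; DoF = Df − Dn = 1293.85 − 912.18 ≈ 381.67 mm.
Setup B: H = 18²/(2×0.006) + 18 ≈ 27018.0 mm; DoF = Df − Dn = 14594.6 − 7019.9 ≈ 7574.7 mm.
Ratio = 7574.7 / 381.67 ≈ 19.8.

19.8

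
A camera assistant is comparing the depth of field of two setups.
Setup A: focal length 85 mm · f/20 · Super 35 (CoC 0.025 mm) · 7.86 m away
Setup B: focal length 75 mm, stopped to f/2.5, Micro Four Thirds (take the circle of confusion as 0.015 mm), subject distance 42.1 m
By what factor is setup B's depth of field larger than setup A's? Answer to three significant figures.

Setup A: H = 85²/(20×0.025) + 85 ≈ 14535.0 mm; DoF = Df − Dn = 17015 − 5110 ≈ 11905 mm.
Setup B: H = 75²/(2.5×0.015) + 75 ≈ 150075.0 mm; DoF = Df − Dn = 58486 − 32886 ≈ 25600 mm.
Ratio = 25600 / 11905 ≈ 2.15.

2.15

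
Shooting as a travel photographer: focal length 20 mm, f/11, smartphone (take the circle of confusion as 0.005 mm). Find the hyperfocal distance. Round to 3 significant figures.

Hyperfocal distance H = f²/(N·c) + f = 20²/(11 × 0.005) + 20 = 400/0.055 + 20 ≈ 7292.7 mm ≈ 7.29 m.

7.29 m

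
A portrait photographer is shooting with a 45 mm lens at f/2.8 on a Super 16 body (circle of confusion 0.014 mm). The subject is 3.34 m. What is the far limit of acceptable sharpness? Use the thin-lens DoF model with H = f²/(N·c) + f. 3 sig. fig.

Hyperfocal distance H = f²/(N·c) + f = 45²/(2.8 × 0.014) + 45 = 2025/0.0392 + 45 ≈ 51703.2 mm ≈ 51.70 m.
Far limit Df = s·(H − f)/(H − s) = 3340 × (51703.2 − 45) / (51703.2 − 3340) = 3340 × 51658.2 / 48363.2 ≈ 3567.6 mm ≈ 3.57 m.

3.57 m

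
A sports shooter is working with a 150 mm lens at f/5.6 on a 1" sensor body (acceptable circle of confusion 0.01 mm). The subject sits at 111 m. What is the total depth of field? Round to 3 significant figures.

Hyperfocal distance H = f²/(N·c) + f = 150²/(5.6 × 0.01) + 150 = 22500/0.056 + 150 ≈ 401935.7 mm ≈ 401.9 m.
Near limit Dn = s·(H − f)/(H + s − 2f) = 111000 × (401935.7 − 150) / (401935.7 + 111000 − 2 × 150) = 111000 × 401785.7 / 512635.7 ≈ 86998 mm.
Far limit Df = s·(H − f)/(H − s) = 111000 × (401935.7 − 150) / (401935.7 − 111000) = 111000 × 401785.7 / 290935.7 ≈ 153292 mm.
Depth of field = Df − Dn = 153292 − 86998 ≈ 66294 mm ≈ 66.3 m.

66.3 m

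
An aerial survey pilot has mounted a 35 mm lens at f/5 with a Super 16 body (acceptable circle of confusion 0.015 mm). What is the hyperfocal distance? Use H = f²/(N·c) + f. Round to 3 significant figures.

16.4 m

Hyperfocal distance H = f²/(N·c) + f = 35²/(5 × 0.015) + 35 = 1225/0.075 + 35 ≈ 16368.3 mm ≈ 16.4 m.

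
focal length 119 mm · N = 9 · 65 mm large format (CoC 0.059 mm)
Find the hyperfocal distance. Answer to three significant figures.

Hyperfocal distance H = f²/(N·c) + f = 119²/(9 × 0.059) + 119 = 14161/0.531 + 119 ≈ 26787.5 mm ≈ 26.8 m.

26.8 m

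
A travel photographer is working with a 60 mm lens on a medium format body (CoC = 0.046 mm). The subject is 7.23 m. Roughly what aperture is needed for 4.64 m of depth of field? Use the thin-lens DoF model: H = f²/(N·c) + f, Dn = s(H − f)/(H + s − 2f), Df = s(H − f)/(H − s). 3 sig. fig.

Write h = H − f = f²/(N·c). The thin-lens limits are Dn = s·h/(h + (s−f)) and Df = s·h/(h − (s−f)), so DoF = Df − Dn = 2·s·(s−f)·h / (h² − (s−f)²).
That is a quadratic in h: DoF·h² − 2·s·(s−f)·h − DoF·(s−f)² = 0 ⇒ h = (s−f)·(s + √(s² + DoF²)) / DoF = 7170 × (7230 + √(7230² + 4640²)) / 4640 = 7170 × (7230 + 8590.84) / 4640 ≈ 24447 mm.
Then N = f²/(c·h) = 60² / (0.046 × 24447) = 3600 / 1124.6 ≈ 3.20.

f/3.20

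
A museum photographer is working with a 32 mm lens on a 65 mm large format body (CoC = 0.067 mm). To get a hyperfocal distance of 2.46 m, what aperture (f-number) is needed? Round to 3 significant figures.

f/6.29

Rearrange H = f²/(N·c) + f for N: N = f² / ((H − f)·c).
N = 32² / ((2460 − 32) × 0.067) = 1024 / 162.7 ≈ 6.29.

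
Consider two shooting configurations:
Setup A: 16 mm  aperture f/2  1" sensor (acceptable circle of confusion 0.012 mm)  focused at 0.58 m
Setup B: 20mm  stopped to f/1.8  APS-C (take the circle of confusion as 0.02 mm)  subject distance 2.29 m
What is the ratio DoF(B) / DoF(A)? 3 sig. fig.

Setup A: H = 16²/(2×0.012) + 16 ≈ 10682.7 mm; DoF = Df − Dn = 612.380 − 550.873 ≈ 61.507 mm.
Setup B: H = 20²/(1.8×0.02) + 20 ≈ 11131.1 mm; DoF = Df − Dn = 2877.97 − 1901.52 ≈ 976.45 mm.
Ratio = 976.45 / 61.507 ≈ 15.9.

15.9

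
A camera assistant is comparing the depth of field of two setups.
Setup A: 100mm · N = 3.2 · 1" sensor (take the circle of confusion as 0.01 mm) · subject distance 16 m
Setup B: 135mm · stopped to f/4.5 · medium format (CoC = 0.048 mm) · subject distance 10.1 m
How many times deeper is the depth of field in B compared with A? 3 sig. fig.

Setup A: H = 100²/(3.2×0.01) + 100 ≈ 312600.0 mm; DoF = Df − Dn = 16857.7 − 15225.3 ≈ 1632.4 mm.
Setup B: H = 135²/(4.5×0.048) + 135 ≈ 84510.0 mm; DoF = Df − Dn = 11452.6 − 9033.2 ≈ 2419.4 mm.
Ratio = 2419.4 / 1632.4 ≈ 1.48.

1.48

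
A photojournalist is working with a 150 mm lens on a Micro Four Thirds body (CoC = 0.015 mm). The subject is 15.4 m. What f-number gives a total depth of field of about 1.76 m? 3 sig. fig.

f/5.60

Write h = H − f = f²/(N·c). The thin-lens limits are Dn = s·h/(h + (s−f)) and Df = s·h/(h − (s−f)), so DoF = Df − Dn = 2·s·(s−f)·h / (h² − (s−f)²).
That is a quadratic in h: DoF·h² − 2·s·(s−f)·h − DoF·(s−f)² = 0 ⇒ h = (s−f)·(s + √(s² + DoF²)) / DoF = 15250 × (15400 + √(15400² + 1760²)) / 1760 = 15250 × (15400 + 15500.2) / 1760 ≈ 267744 mm.
Then N = f²/(c·h) = 150² / (0.015 × 267744) = 22500 / 4016.2 ≈ 5.60.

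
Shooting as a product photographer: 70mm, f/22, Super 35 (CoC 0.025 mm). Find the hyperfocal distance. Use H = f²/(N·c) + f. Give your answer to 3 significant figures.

Hyperfocal distance H = f²/(N·c) + f = 70²/(22 × 0.025) + 70 = 4900/0.55 + 70 ≈ 8979.1 mm ≈ 8.98 m.

8.98 m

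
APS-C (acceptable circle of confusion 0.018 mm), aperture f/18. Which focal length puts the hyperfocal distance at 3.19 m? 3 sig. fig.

32.0 mm

From H = f²/(N·c) + f, with f ≪ H: f ≈ √(H·N·c) = √(3190 × 18 × 0.018) = √1033.6 ≈ 32.15 mm.
Exact: f² + N·c·f − N·c·H = 0 ⇒ f = (−N·c + √((N·c)² + 4·N·c·H))/2 = (−0.324 + √4134.3)/2 ≈ 31.987 mm ≈ 32.0 mm.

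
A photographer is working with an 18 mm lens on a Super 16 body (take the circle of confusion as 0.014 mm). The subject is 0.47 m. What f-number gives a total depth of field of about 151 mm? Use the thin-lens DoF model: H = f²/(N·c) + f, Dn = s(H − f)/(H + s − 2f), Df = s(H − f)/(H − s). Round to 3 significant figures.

f/8.02

Write h = H − f = f²/(N·c). The thin-lens limits are Dn = s·h/(h + (s−f)) and Df = s·h/(h − (s−f)), so DoF = Df − Dn = 2·s·(s−f)·h / (h² − (s−f)²).
That is a quadratic in h: DoF·h² − 2·s·(s−f)·h − DoF·(s−f)² = 0 ⇒ h = (s−f)·(s + √(s² + DoF²)) / DoF = 452 × (470 + √(470² + 151²)) / 151 = 452 × (470 + 493.661) / 151 ≈ 2884.6 mm.
Then N = f²/(c·h) = 18² / (0.014 × 2884.6) = 324 / 40.384 ≈ 8.02.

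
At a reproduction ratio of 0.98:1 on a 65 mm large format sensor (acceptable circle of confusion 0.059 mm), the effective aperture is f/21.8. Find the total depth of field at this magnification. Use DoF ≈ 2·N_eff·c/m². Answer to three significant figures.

2.68 mm

At magnification m, DoF ≈ 2·N_eff·c/m² = 2 × 21.8 × 0.059 / 0.98² = 2.572 / 0.9604 ≈ 2.68 mm.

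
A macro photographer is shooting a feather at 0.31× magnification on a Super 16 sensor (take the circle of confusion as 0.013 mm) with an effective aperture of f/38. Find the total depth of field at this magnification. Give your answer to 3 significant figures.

10.3 mm

At magnification m, DoF ≈ 2·N_eff·c/m² = 2 × 38 × 0.013 / 0.31² = 0.988 / 0.0961 ≈ 10.3 mm.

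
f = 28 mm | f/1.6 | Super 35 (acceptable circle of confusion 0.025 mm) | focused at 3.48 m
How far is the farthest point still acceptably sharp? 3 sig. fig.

Hyperfocal distance H = f²/(N·c) + f = 28²/(1.6 × 0.025) + 28 = 784/0.04 + 28 ≈ 19628.0 mm ≈ 19.63 m.
Far limit Df = s·(H − f)/(H − s) = 3480 × (19628.0 − 28) / (19628.0 − 3480) = 3480 × 19600.0 / 16148.0 ≈ 4223.9 mm ≈ 4.22 m.

4.22 m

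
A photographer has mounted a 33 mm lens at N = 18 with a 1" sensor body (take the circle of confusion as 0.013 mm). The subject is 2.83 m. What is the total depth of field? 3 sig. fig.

Hyperfocal distance H = f²/(N·c) + f = 33²/(18 × 0.013) + 33 = 1089/0.234 + 33 ≈ 4686.8 mm ≈ 4.687 m.
Near limit Dn = s·(H − f)/(H + s − 2f) = 2830 × (4686.8 − 33) / (4686.8 + 2830 − 2 × 33) = 2830 × 4653.8 / 7450.8 ≈ 1767.6 mm.
Far limit Df = s·(H − f)/(H − s) = 2830 × (4686.8 − 33) / (4686.8 − 2830) = 2830 × 4653.8 / 1856.8 ≈ 7092.9 mm.
Depth of field = Df − Dn = 7092.9 − 1767.6 ≈ 5325.3 mm ≈ 5.33 m.

5.33 m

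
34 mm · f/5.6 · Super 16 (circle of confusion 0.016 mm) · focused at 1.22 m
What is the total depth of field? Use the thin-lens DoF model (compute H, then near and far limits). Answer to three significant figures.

Hyperfocal distance H = f²/(N·c) + f = 34²/(5.6 × 0.016) + 34 = 1156/0.0896 + 34 ≈ 12935.8 mm ≈ 12.94 m.
Near limit Dn = s·(H − f)/(H + s − 2f) = 1220 × (12935.8 − 34) / (12935.8 + 1220 − 2 × 34) = 1220 × 12901.8 / 14087.8 ≈ 1117.29 mm.
Far limit Df = s·(H − f)/(H − s) = 1220 × (12935.8 − 34) / (12935.8 − 1220) = 1220 × 12901.8 / 11715.8 ≈ 1343.50 mm.
Depth of field = Df − Dn = 1343.50 − 1117.29 ≈ 226.21 mm.

226 mm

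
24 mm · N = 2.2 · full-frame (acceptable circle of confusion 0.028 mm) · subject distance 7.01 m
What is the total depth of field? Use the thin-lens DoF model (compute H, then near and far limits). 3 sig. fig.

23.7 m

Hyperfocal distance H = f²/(N·c) + f = 24²/(2.2 × 0.028) + 24 = 576/0.0616 + 24 ≈ 9374.6 mm ≈ 9.375 m.
Near limit Dn = s·(H − f)/(H + s − 2f) = 7010 × (9374.6 − 24) / (9374.6 + 7010 − 2 × 24) = 7010 × 9350.6 / 16336.6 ≈ 4012 mm.
Far limit Df = s·(H − f)/(H − s) = 7010 × (9374.6 − 24) / (9374.6 − 7010) = 7010 × 9350.6 / 2364.6 ≈ 27720 mm.
Depth of field = Df − Dn = 27720 − 4012 ≈ 23708 mm ≈ 23.7 m.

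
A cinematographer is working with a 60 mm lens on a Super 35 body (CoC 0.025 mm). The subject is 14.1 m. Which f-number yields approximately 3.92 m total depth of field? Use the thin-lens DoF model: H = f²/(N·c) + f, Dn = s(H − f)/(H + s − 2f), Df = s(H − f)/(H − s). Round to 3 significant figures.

f/1.40

Write h = H − f = f²/(N·c). The thin-lens limits are Dn = s·h/(h + (s−f)) and Df = s·h/(h − (s−f)), so DoF = Df − Dn = 2·s·(s−f)·h / (h² − (s−f)²).
That is a quadratic in h: DoF·h² − 2·s·(s−f)·h − DoF·(s−f)² = 0 ⇒ h = (s−f)·(s + √(s² + DoF²)) / DoF = 14040 × (14100 + √(14100² + 3920²)) / 3920 = 14040 × (14100 + 14634.8) / 3920 ≈ 102917 mm.
Then N = f²/(c·h) = 60² / (0.025 × 102917) = 3600 / 2572.9 ≈ 1.40.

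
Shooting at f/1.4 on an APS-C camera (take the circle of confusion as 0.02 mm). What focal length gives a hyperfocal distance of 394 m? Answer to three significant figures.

From H = f²/(N·c) + f, with f ≪ H: f ≈ √(H·N·c) = √(394000 × 1.4 × 0.02) = √11032 ≈ 105.0 mm.
The +f correction barely moves this — solving exactly, f² + N·c·f − N·c·H = 0 ⇒ f = (−N·c + √((N·c)² + 4·N·c·H))/2 = (−0.028 + √44128)/2 ≈ 105.02 mm, so f ≈ 105 mm.

105 mm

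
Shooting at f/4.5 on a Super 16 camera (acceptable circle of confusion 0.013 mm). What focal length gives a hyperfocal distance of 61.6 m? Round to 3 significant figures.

From H = f²/(N·c) + f, with f ≪ H: f ≈ √(H·N·c) = √(61600 × 4.5 × 0.013) = √3603.6 ≈ 60.03 mm.
The +f correction barely moves this — solving exactly, f² + N·c·f − N·c·H = 0 ⇒ f = (−N·c + √((N·c)² + 4·N·c·H))/2 = (−0.0585 + √14414)/2 ≈ 60.001 mm, so f ≈ 60.0 mm.

60.0 mm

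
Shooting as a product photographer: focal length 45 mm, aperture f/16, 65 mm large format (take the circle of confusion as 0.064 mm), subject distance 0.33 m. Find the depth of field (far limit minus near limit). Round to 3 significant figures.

97.1 mm

Hyperfocal distance H = f²/(N·c) + f = 45²/(16 × 0.064) + 45 = 2025/1.024 + 45 ≈ 2022.5 mm ≈ 2.023 m.
Near limit Dn = s·(H − f)/(H + s − 2f) = 330 × (2022.5 − 45) / (2022.5 + 330 − 2 × 45) = 330 × 1977.5 / 2262.5 ≈ 288.432 mm.
Far limit Df = s·(H − f)/(H − s) = 330 × (2022.5 − 45) / (2022.5 − 330) = 330 × 1977.5 / 1692.5 ≈ 385.567 mm.
Depth of field = Df − Dn = 385.567 − 288.432 ≈ 97.135 mm.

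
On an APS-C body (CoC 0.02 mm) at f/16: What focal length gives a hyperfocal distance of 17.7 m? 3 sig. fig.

From H = f²/(N·c) + f, with f ≪ H: f ≈ √(H·N·c) = √(17700 × 16 × 0.02) = √5664.0 ≈ 75.26 mm.
Exact: f² + N·c·f − N·c·H = 0 ⇒ f = (−N·c + √((N·c)² + 4·N·c·H))/2 = (−0.32 + √22656)/2 ≈ 75.100 mm ≈ 75.1 mm.

75.1 mm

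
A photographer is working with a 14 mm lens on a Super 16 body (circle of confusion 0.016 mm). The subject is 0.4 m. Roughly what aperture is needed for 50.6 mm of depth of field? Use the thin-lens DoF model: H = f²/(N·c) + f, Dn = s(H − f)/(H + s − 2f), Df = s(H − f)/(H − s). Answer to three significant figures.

f/2.00

Write h = H − f = f²/(N·c). The thin-lens limits are Dn = s·h/(h + (s−f)) and Df = s·h/(h − (s−f)), so DoF = Df − Dn = 2·s·(s−f)·h / (h² − (s−f)²).
That is a quadratic in h: DoF·h² − 2·s·(s−f)·h − DoF·(s−f)² = 0 ⇒ h = (s−f)·(s + √(s² + DoF²)) / DoF = 386 × (400 + √(400² + 50.6²)) / 50.6 = 386 × (400 + 403.188) / 50.6 ≈ 6127.1 mm.
Then N = f²/(c·h) = 14² / (0.016 × 6127.1) = 196 / 98.033 ≈ 2.00.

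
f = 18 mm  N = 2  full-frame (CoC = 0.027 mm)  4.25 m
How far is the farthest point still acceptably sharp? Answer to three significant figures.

Hyperfocal distance H = f²/(N·c) + f = 18²/(2 × 0.027) + 18 = 324/0.054 + 18 ≈ 6018.0 mm ≈ 6.018 m.
Far limit Df = s·(H − f)/(H − s) = 4250 × (6018.0 − 18) / (6018.0 − 4250) = 4250 × 6000.0 / 1768.0 ≈ 14423 mm ≈ 14.4 m.

14.4 m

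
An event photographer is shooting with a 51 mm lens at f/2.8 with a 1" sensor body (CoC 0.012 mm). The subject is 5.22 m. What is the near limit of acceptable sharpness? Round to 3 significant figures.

Hyperfocal distance H = f²/(N·c) + f = 51²/(2.8 × 0.012) + 51 = 2601/0.0336 + 51 ≈ 77461.7 mm ≈ 77.46 m.
Near limit Dn = s·(H − f)/(H + s − 2f) = 5220 × (77461.7 − 51) / (77461.7 + 5220 − 2 × 51) = 5220 × 77410.7 / 82579.7 ≈ 4893.3 mm ≈ 4.89 m.

4.89 m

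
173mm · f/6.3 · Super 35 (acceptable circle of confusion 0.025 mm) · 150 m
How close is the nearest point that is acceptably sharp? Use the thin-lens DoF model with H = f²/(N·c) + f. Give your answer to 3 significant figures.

83.9 m

Hyperfocal distance H = f²/(N·c) + f = 173²/(6.3 × 0.025) + 173 = 29929/0.1575 + 173 ≈ 190198.4 mm ≈ 190.2 m.
Near limit Dn = s·(H − f)/(H + s − 2f) = 150000 × (190198.4 − 173) / (190198.4 + 150000 − 2 × 173) = 150000 × 190025.4 / 339852.4 ≈ 83871 mm ≈ 83.9 m.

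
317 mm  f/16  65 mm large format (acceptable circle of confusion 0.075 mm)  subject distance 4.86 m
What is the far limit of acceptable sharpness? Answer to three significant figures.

Hyperfocal distance H = f²/(N·c) + f = 317²/(16 × 0.075) + 317 = 100489/1.2 + 317 ≈ 84057.8 mm ≈ 84.06 m.
Far limit Df = s·(H − f)/(H − s) = 4860 × (84057.8 − 317) / (84057.8 − 4860) = 4860 × 83740.8 / 79197.8 ≈ 5138.8 mm ≈ 5.14 m.

5.14 m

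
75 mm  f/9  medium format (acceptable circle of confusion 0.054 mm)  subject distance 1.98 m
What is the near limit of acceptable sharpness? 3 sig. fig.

Hyperfocal distance H = f²/(N·c) + f = 75²/(9 × 0.054) + 75 = 5625/0.486 + 75 ≈ 11649.1 mm ≈ 11.65 m.
Near limit Dn = s·(H − f)/(H + s − 2f) = 1980 × (11649.1 − 75) / (11649.1 + 1980 − 2 × 75) = 1980 × 11574.1 / 13479.1 ≈ 1700.2 mm ≈ 1.70 m.

1.70 m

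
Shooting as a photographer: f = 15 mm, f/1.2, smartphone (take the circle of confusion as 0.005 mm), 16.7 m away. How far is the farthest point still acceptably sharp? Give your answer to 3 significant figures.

Hyperfocal distance H = f²/(N·c) + f = 15²/(1.2 × 0.005) + 15 = 225/0.006 + 15 ≈ 37515.0 mm ≈ 37.52 m.
Far limit Df = s·(H − f)/(H − s) = 16700 × (37515.0 − 15) / (37515.0 − 16700) = 16700 × 37500.0 / 20815.0 ≈ 30086 mm ≈ 30.1 m.

30.1 m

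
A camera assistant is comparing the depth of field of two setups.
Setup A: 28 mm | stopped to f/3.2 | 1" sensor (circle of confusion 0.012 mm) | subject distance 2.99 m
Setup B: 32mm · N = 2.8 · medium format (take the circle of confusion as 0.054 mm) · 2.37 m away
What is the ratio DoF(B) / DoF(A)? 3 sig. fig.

Setup A: H = 28²/(3.2×0.012) + 28 ≈ 20444.7 mm; DoF = Df − Dn = 3497.39 − 2611.18 ≈ 886.21 mm.
Setup B: H = 32²/(2.8×0.054) + 32 ≈ 6804.5 mm; DoF = Df − Dn = 3619.5 − 1761.8 ≈ 1857.7 mm.
Ratio = 1857.7 / 886.21 ≈ 2.10.

2.10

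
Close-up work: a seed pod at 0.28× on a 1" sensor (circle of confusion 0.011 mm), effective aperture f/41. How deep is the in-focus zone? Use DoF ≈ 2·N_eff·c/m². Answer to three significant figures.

11.5 mm

At magnification m, DoF ≈ 2·N_eff·c/m² = 2 × 41 × 0.011 / 0.28² = 0.902 / 0.0784 ≈ 11.5 mm.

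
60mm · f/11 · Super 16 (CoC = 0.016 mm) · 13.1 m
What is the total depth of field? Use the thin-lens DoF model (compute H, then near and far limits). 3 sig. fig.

Hyperfocal distance H = f²/(N·c) + f = 60²/(11 × 0.016) + 60 = 3600/0.176 + 60 ≈ 20514.5 mm ≈ 20.51 m.
Near limit Dn = s·(H − f)/(H + s − 2f) = 13100 × (20514.5 − 60) / (20514.5 + 13100 − 2 × 60) = 13100 × 20454.5 / 33494.5 ≈ 8000 mm.
Far limit Df = s·(H − f)/(H − s) = 13100 × (20514.5 − 60) / (20514.5 − 13100) = 13100 × 20454.5 / 7414.5 ≈ 36139 mm.
Depth of field = Df − Dn = 36139 − 8000 ≈ 28139 mm ≈ 28.1 m.

28.1 m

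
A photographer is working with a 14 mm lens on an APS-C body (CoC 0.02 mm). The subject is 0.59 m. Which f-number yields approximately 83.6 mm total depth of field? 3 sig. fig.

f/1.20

Write h = H − f = f²/(N·c). The thin-lens limits are Dn = s·h/(h + (s−f)) and Df = s·h/(h − (s−f)), so DoF = Df − Dn = 2·s·(s−f)·h / (h² − (s−f)²).
That is a quadratic in h: DoF·h² − 2·s·(s−f)·h − DoF·(s−f)² = 0 ⇒ h = (s−f)·(s + √(s² + DoF²)) / DoF = 576 × (590 + √(590² + 83.6²)) / 83.6 = 576 × (590 + 595.893) / 83.6 ≈ 8170.7 mm.
Then N = f²/(c·h) = 14² / (0.02 × 8170.7) = 196 / 163.41 ≈ 1.20.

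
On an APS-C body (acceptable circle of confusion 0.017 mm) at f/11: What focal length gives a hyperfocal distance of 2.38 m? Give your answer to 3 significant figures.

From H = f²/(N·c) + f, with f ≪ H: f ≈ √(H·N·c) = √(2380 × 11 × 0.017) = √445.06 ≈ 21.10 mm.
Exact: f² + N·c·f − N·c·H = 0 ⇒ f = (−N·c + √((N·c)² + 4·N·c·H))/2 = (−0.187 + √1780.3)/2 ≈ 21.003 mm ≈ 21.0 mm.

21.0 mm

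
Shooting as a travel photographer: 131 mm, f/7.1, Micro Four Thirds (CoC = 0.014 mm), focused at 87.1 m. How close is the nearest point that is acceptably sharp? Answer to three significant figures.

57.9 m

Hyperfocal distance H = f²/(N·c) + f = 131²/(7.1 × 0.014) + 131 = 17161/0.0994 + 131 ≈ 172776.9 mm ≈ 172.8 m.
Near limit Dn = s·(H − f)/(H + s − 2f) = 87100 × (172776.9 − 131) / (172776.9 + 87100 − 2 × 131) = 87100 × 172645.9 / 259614.9 ≈ 57922 mm ≈ 57.9 m.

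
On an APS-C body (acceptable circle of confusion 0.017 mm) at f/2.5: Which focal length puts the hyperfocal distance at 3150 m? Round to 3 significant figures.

From H = f²/(N·c) + f, with f ≪ H: f ≈ √(H·N·c) = √(3150000 × 2.5 × 0.017) = √133875 ≈ 365.9 mm.
The +f correction barely moves this — solving exactly, f² + N·c·f − N·c·H = 0 ⇒ f = (−N·c + √((N·c)² + 4·N·c·H))/2 = (−0.0425 + √535500)/2 ≈ 365.87 mm, so f ≈ 366 mm.

366 mm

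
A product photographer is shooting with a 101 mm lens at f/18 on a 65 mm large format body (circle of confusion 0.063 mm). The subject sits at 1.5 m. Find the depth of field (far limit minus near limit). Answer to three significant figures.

Hyperfocal distance H = f²/(N·c) + f = 101²/(18 × 0.063) + 101 = 10201/1.134 + 101 ≈ 9096.6 mm ≈ 9.097 m.
Near limit Dn = s·(H − f)/(H + s − 2f) = 1500 × (9096.6 − 101) / (9096.6 + 1500 − 2 × 101) = 1500 × 8995.6 / 10394.6 ≈ 1298.12 mm.
Far limit Df = s·(H − f)/(H − s) = 1500 × (9096.6 − 101) / (9096.6 − 1500) = 1500 × 8995.6 / 7596.6 ≈ 1776.24 mm.
Depth of field = Df − Dn = 1776.24 − 1298.12 ≈ 478.12 mm.

478 mm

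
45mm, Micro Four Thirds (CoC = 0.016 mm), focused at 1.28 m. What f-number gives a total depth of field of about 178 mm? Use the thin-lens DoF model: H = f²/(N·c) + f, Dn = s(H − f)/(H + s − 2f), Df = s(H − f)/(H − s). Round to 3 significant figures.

Write h = H − f = f²/(N·c). The thin-lens limits are Dn = s·h/(h + (s−f)) and Df = s·h/(h − (s−f)), so DoF = Df − Dn = 2·s·(s−f)·h / (h² − (s−f)²).
That is a quadratic in h: DoF·h² − 2·s·(s−f)·h − DoF·(s−f)² = 0 ⇒ h = (s−f)·(s + √(s² + DoF²)) / DoF = 1235 × (1280 + √(1280² + 178²)) / 178 = 1235 × (1280 + 1292.32) / 178 ≈ 17847 mm.
Then N = f²/(c·h) = 45² / (0.016 × 17847) = 2025 / 285.56 ≈ 7.09.

f/7.09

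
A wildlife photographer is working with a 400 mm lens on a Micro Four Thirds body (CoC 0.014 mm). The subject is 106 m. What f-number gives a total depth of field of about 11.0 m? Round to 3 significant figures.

f/5.60

Write h = H − f = f²/(N·c). The thin-lens limits are Dn = s·h/(h + (s−f)) and Df = s·h/(h − (s−f)), so DoF = Df − Dn = 2·s·(s−f)·h / (h² − (s−f)²).
That is a quadratic in h: DoF·h² − 2·s·(s−f)·h − DoF·(s−f)² = 0 ⇒ h = (s−f)·(s + √(s² + DoF²)) / DoF = 105600 × (106000 + √(106000² + 11000²)) / 11000 = 105600 × (106000 + 106569) / 11000 ≈ 2040665 mm.
Then N = f²/(c·h) = 400² / (0.014 × 2040665) = 160000 / 28569 ≈ 5.60.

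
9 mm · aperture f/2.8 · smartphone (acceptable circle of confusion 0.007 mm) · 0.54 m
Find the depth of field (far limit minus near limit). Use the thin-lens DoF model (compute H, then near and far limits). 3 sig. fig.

141 mm

Hyperfocal distance H = f²/(N·c) + f = 9²/(2.8 × 0.007) + 9 = 81/0.0196 + 9 ≈ 4141.7 mm ≈ 4.142 m.
Near limit Dn = s·(H − f)/(H + s − 2f) = 540 × (4141.7 − 9) / (4141.7 + 540 − 2 × 9) = 540 × 4132.7 / 4663.7 ≈ 478.52 mm.
Far limit Df = s·(H − f)/(H − s) = 540 × (4141.7 − 9) / (4141.7 − 540) = 540 × 4132.7 / 3601.7 ≈ 619.61 mm.
Depth of field = Df − Dn = 619.61 − 478.52 ≈ 141.09 mm.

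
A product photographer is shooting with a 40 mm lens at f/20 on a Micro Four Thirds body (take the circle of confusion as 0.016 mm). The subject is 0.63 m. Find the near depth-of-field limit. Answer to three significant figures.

Hyperfocal distance H = f²/(N·c) + f = 40²/(20 × 0.016) + 40 = 1600/0.32 + 40 ≈ 5040.0 mm ≈ 5.040 m.
Near limit Dn = s·(H − f)/(H + s − 2f) = 630 × (5040.0 − 40) / (5040.0 + 630 − 2 × 40) = 630 × 5000.0 / 5590.0 ≈ 563.51 mm ≈ 0.564 m.

0.564 m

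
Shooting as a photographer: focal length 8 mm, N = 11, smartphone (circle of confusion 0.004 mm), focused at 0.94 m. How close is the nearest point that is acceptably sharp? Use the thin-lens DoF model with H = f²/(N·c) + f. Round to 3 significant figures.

Hyperfocal distance H = f²/(N·c) + f = 8²/(11 × 0.004) + 8 = 64/0.044 + 8 ≈ 1462.5 mm ≈ 1.463 m.
Near limit Dn = s·(H − f)/(H + s − 2f) = 940 × (1462.5 − 8) / (1462.5 + 940 − 2 × 8) = 940 × 1454.5 / 2386.5 ≈ 572.91 mm ≈ 0.573 m.

0.573 m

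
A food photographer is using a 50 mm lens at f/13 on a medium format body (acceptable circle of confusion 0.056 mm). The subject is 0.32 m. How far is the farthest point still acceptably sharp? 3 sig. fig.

347 mm

Hyperfocal distance H = f²/(N·c) + f = 50²/(13 × 0.056) + 50 = 2500/0.728 + 50 ≈ 3484.1 mm ≈ 3.484 m.
Far limit Df = s·(H − f)/(H − s) = 320 × (3484.1 − 50) / (3484.1 − 320) = 320 × 3434.1 / 3164.1 ≈ 347.31 mm.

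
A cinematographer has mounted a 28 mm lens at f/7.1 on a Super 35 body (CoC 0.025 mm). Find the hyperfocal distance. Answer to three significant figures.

Hyperfocal distance H = f²/(N·c) + f = 28²/(7.1 × 0.025) + 28 = 784/0.1775 + 28 ≈ 4444.9 mm ≈ 4.44 m.

4.44 m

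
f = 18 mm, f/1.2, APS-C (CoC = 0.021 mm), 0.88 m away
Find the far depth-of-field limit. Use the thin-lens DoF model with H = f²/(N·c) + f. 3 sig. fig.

0.943 m

Hyperfocal distance H = f²/(N·c) + f = 18²/(1.2 × 0.021) + 18 = 324/0.0252 + 18 ≈ 12875.1 mm ≈ 12.88 m.
Far limit Df = s·(H − f)/(H − s) = 880 × (12875.1 − 18) / (12875.1 − 880) = 880 × 12857.1 / 11995.1 ≈ 943.24 mm ≈ 0.943 m.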